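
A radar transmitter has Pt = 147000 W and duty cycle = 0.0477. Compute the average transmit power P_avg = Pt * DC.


P_avg = 147000 * 0.0477 = 7011.9 W

7011.9 W


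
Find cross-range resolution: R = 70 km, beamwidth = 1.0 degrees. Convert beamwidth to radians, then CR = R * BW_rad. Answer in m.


BW_rad = 0.017453293
CR = 70000 * 0.017453293 = 1221.7 m

1221.7 m


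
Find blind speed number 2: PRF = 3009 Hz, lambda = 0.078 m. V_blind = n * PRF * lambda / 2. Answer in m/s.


V_blind = 2 * 3009 * 0.078 / 2 = 234.7 m/s

234.7 m/s


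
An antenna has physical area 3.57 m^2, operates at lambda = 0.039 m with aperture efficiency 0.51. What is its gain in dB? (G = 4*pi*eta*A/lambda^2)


G_linear = 4*pi*0.51*3.57/0.039^2 = 15042.47
G_dB = 10*log10(15042.47) = 41.8 dB

41.8 dB


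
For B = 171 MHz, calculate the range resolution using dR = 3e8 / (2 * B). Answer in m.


dR = 3e8 / (2 * 171000000.0) = 0.88 m

0.88 m


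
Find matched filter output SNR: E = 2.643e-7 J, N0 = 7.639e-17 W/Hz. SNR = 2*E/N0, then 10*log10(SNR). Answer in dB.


SNR_lin = 2 * 2.643e-7 / 7.639e-17 = 6.92e9
SNR_dB = 10*log10(6.92e9) = 98.4 dB

98.4 dB


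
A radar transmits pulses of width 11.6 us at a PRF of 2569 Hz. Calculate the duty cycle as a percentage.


DC = 11.6e-6 * 2569 * 100 = 2.98%

2.98%


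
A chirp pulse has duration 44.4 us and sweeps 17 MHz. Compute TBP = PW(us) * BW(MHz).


TBP = 44.4 * 17 = 754.8

754.8


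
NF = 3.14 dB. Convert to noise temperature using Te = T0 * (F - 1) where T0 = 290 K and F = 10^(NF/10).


NF_lin = 10^(3.14/10) = 2.06063
Te = 290 * (2.06063 - 1) = 307.6 K

307.6 K


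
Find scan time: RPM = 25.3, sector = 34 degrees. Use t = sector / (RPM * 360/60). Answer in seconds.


t = 34 / (25.3 * 360) * 60 = 0.22 s

0.22 s


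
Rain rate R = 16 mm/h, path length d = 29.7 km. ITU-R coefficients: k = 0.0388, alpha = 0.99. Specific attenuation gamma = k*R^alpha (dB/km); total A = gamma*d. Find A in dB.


gamma = 0.0388 * 16^0.99 = 0.603824 dB/km
A = 0.603824 * 29.7 = 17.93 dB

17.93 dB


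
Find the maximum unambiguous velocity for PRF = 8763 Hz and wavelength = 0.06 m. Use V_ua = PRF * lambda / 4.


V_ua = 8763 * 0.06 / 4 = 131.4 m/s

131.4 m/s


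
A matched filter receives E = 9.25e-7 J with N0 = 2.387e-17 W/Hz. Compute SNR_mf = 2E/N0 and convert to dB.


SNR_lin = 2 * 9.25e-7 / 2.387e-17 = 7.75e10
SNR_dB = 10*log10(7.75e10) = 108.9 dB

108.9 dB


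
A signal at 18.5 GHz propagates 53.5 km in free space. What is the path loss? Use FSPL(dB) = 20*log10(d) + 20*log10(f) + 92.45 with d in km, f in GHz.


20*log10(53.5) = 34.57
20*log10(18.5) = 25.34
FSPL = 152.4 dB

152.4 dB


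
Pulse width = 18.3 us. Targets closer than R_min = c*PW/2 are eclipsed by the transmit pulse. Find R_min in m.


R_min = 3e8 * 18.3e-6 / 2 = 2745.0 m

2745.0 m


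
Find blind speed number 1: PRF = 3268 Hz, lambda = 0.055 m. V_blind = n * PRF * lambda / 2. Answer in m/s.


V_blind = 1 * 3268 * 0.055 / 2 = 89.9 m/s

89.9 m/s


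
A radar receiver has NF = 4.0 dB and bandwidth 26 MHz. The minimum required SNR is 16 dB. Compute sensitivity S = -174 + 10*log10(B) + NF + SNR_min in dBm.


10*log10(26000000.0) = 74.15
S = -174 + 74.15 + 4.0 + 16 = -79.9 dBm

-79.9 dBm


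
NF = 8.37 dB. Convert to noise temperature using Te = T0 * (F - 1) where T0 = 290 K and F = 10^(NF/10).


NF_lin = 10^(8.37/10) = 6.870684
Te = 290 * (6.870684 - 1) = 1702.5 K

1702.5 K


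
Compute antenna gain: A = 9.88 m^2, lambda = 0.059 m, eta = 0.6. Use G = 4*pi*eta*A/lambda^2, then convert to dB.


G_linear = 4*pi*0.6*9.88/0.059^2 = 21400.01
G_dB = 10*log10(21400.01) = 43.3 dB

43.3 dB


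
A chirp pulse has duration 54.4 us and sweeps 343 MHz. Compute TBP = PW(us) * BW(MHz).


TBP = 54.4 * 343 = 18659.2

18659.2


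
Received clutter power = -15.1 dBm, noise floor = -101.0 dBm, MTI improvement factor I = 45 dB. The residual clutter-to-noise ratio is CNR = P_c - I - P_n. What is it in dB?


CNR = -15.1 - 45 - (-101.0) = 40.9 dB

40.9 dB


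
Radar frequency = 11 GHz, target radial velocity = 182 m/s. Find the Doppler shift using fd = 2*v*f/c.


fd = 2 * 182 * 11000000000.0 / 3e8 = 13346.7 Hz

13346.7 Hz


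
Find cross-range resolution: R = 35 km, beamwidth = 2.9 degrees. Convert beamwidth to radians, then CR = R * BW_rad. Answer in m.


BW_rad = 0.050614548
CR = 35000 * 0.050614548 = 1771.5 m

1771.5 m


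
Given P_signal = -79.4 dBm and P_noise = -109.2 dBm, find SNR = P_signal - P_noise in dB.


SNR = -79.4 - (-109.2) = 29.8 dB

29.8 dB


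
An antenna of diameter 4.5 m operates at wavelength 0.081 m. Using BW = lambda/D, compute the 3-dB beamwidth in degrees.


BW_rad = 0.081 / 4.5 = 0.018
BW_deg = 1.03 degrees

1.03 degrees


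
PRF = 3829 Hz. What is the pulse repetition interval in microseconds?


PRI = 1/3829 = 0.0002611648 s = 261.2 us

261.2 us


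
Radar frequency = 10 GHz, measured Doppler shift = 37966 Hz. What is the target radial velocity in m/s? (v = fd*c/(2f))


v = 37966 * 3e8 / (2 * 10000000000.0) = 569.5 m/s

569.5 m/s


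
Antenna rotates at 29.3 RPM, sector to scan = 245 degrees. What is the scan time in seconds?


t = 245 / (29.3 * 360) * 60 = 1.39 s

1.39 s


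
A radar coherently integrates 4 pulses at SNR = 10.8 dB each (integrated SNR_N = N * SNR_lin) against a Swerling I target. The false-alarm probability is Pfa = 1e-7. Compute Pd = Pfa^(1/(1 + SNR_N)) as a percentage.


SNR_lin = 10^(10.8/10) = 12.02264
SNR_N = 4 * 12.02264 = 48.09056
1/(1 + SNR_N) = 1/49.09056 = 0.0203705
Pd = (1e-7)^0.0203705 = 0.72012
Pd = 72.0%

72.0%


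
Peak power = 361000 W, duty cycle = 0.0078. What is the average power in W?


P_avg = 361000 * 0.0078 = 2815.8 W

2815.8 W


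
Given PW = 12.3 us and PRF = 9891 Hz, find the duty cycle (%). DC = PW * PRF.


DC = 12.3e-6 * 9891 * 100 = 12.17%

12.17%


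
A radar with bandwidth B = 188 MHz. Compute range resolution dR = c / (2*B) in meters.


dR = 3e8 / (2 * 188000000.0) = 0.8 m

0.8 m


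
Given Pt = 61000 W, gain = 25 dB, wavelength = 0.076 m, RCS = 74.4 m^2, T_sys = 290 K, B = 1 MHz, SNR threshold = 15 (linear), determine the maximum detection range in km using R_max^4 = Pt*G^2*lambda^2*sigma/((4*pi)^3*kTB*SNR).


G_lin = 10^(25/10) = 316.227766
R^4 = 61000 * 316.227766^2 * 0.076^2 * 74.4 / ((4*pi)^3 * 1.38e-23 * 290 * 1000000.0 * 15)
R^4 = 2.20055e19 m^4
R_max = (2.20055e19)^(1/4) = 68490.9 m = 68.5 km

68.5 km


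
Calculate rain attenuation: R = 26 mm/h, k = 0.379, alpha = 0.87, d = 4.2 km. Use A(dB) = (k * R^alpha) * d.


gamma = 0.379 * 26^0.87 = 6.451579 dB/km
A = 6.451579 * 4.2 = 27.1 dB

27.1 dB


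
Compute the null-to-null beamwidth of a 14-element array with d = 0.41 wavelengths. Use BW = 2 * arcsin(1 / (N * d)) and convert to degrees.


1/(N*d) = 1/(14*0.41) = 0.174216
BW = 2*arcsin(0.174216) = 20.1 degrees

20.1 degrees


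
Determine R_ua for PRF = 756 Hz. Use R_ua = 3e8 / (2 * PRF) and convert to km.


R_ua = 3e8 / (2 * 756) = 198412.7 m = 198.4 km

198.4 km


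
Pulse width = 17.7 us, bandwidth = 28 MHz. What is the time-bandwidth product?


TBP = 17.7 * 28 = 495.6

495.6


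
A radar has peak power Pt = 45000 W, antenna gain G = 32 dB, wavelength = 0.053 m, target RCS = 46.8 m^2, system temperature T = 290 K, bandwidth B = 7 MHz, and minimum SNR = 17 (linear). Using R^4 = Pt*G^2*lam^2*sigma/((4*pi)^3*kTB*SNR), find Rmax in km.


G_lin = 10^(32/10) = 1584.893192
R^4 = 45000 * 1584.893192^2 * 0.053^2 * 46.8 / ((4*pi)^3 * 1.38e-23 * 290 * 7000000.0 * 17)
R^4 = 1.57238e19 m^4
R_max = (1.57238e19)^(1/4) = 62970.8 m = 63.0 km

63.0 km


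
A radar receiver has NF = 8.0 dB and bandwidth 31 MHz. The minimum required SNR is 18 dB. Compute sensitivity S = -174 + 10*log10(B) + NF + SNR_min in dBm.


10*log10(31000000.0) = 74.91
S = -174 + 74.91 + 8.0 + 18 = -73.1 dBm

-73.1 dBm


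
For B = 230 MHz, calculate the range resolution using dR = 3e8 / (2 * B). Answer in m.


dR = 3e8 / (2 * 230000000.0) = 0.65 m

0.65 m


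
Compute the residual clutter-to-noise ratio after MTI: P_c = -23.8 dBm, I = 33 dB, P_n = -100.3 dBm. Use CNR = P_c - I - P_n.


CNR = -23.8 - 33 - (-100.3) = 43.5 dB

43.5 dB


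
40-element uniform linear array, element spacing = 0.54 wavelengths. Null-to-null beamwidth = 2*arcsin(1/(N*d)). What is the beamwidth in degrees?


1/(N*d) = 1/(40*0.54) = 0.046296
BW = 2*arcsin(0.046296) = 5.3 degrees

5.3 degrees


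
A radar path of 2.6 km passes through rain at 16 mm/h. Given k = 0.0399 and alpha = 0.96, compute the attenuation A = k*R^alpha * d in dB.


gamma = 0.0399 * 16^0.96 = 0.571384 dB/km
A = 0.571384 * 2.6 = 1.49 dB

1.49 dB


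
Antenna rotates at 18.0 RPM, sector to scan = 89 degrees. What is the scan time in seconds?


t = 89 / (18.0 * 360) * 60 = 0.82 s

0.82 s


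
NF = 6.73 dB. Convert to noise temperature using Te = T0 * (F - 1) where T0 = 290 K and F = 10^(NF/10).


NF_lin = 10^(6.73/10) = 4.709773
Te = 290 * (4.709773 - 1) = 1075.8 K

1075.8 K


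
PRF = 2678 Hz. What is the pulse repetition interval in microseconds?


PRI = 1/2678 = 0.000373413 s = 373.4 us

373.4 us


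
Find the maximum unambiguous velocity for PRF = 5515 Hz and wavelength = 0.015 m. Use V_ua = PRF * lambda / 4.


V_ua = 5515 * 0.015 / 4 = 20.7 m/s

20.7 m/s


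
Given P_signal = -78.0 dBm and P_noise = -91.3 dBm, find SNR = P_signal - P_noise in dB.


SNR = -78.0 - (-91.3) = 13.3 dB

13.3 dB


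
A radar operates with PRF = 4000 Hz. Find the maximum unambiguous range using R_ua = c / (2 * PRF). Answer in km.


R_ua = 3e8 / (2 * 4000) = 37500.0 m = 37.5 km

37.5 km


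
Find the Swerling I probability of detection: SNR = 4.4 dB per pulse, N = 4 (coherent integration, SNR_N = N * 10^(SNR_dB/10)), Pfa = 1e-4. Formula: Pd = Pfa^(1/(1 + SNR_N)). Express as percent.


SNR_lin = 10^(4.4/10) = 2.75423
SNR_N = 4 * 2.75423 = 11.01692
1/(1 + SNR_N) = 1/12.01692 = 0.083216
Pd = (1e-4)^0.083216 = 0.46466
Pd = 46.5%

46.5%


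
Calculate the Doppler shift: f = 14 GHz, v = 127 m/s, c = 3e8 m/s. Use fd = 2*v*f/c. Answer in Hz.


fd = 2 * 127 * 14000000000.0 / 3e8 = 11853.3 Hz

11853.3 Hz


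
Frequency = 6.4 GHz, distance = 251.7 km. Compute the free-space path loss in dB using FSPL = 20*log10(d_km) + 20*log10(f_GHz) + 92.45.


20*log10(251.7) = 48.02
20*log10(6.4) = 16.12
FSPL = 156.6 dB

156.6 dB


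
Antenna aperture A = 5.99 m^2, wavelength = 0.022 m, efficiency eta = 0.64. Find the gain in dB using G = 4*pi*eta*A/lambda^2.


G_linear = 4*pi*0.64*5.99/0.022^2 = 99533.96
G_dB = 10*log10(99533.96) = 50.0 dB

50.0 dB


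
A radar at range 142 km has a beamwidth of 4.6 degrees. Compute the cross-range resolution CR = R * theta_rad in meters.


BW_rad = 0.080285146
CR = 142000 * 0.080285146 = 11400.5 m

11400.5 m


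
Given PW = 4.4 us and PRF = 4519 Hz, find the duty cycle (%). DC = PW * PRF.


DC = 4.4e-6 * 4519 * 100 = 1.99%

1.99%


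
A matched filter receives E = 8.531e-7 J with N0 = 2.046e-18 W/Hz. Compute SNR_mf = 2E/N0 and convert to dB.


SNR_lin = 2 * 8.531e-7 / 2.046e-18 = 8.339e11
SNR_dB = 10*log10(8.339e11) = 119.2 dB

119.2 dB


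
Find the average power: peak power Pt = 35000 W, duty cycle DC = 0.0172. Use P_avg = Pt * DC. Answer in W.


P_avg = 35000 * 0.0172 = 602.0 W

602.0 W


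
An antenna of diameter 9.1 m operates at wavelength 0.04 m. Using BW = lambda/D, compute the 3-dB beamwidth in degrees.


BW_rad = 0.04 / 9.1 = 0.004396
BW_deg = 0.25 degrees

0.25 degrees


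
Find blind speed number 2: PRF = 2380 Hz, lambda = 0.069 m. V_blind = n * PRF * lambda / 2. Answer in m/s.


V_blind = 2 * 2380 * 0.069 / 2 = 164.2 m/s

164.2 m/s


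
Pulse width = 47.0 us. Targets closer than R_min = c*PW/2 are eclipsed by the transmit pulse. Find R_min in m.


R_min = 3e8 * 47.0e-6 / 2 = 7050.0 m

7050.0 m


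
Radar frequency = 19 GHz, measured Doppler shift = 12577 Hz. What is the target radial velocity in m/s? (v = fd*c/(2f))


v = 12577 * 3e8 / (2 * 19000000000.0) = 99.3 m/s

99.3 m/s


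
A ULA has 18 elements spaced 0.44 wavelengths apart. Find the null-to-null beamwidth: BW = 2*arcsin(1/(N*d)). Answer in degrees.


1/(N*d) = 1/(18*0.44) = 0.126263
BW = 2*arcsin(0.126263) = 14.5 degrees

14.5 degrees


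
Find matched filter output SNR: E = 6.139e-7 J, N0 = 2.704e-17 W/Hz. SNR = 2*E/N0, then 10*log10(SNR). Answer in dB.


SNR_lin = 2 * 6.139e-7 / 2.704e-17 = 4.541e10
SNR_dB = 10*log10(4.541e10) = 106.6 dB

106.6 dB


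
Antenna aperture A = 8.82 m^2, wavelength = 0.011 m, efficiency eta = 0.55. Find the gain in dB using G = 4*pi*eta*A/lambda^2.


G_linear = 4*pi*0.55*8.82/0.011^2 = 503797.22
G_dB = 10*log10(503797.22) = 57.0 dB

57.0 dB


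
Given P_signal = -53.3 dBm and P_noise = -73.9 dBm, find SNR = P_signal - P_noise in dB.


SNR = -53.3 - (-73.9) = 20.6 dB

20.6 dB


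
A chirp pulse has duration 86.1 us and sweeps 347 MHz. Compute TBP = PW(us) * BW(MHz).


TBP = 86.1 * 347 = 29876.7

29876.7


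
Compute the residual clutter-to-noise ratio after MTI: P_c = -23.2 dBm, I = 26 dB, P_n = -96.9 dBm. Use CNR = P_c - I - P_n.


CNR = -23.2 - 26 - (-96.9) = 47.7 dB

47.7 dB


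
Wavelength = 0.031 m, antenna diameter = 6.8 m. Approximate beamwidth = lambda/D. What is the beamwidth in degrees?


BW_rad = 0.031 / 6.8 = 0.004559
BW_deg = 0.26 degrees

0.26 degrees


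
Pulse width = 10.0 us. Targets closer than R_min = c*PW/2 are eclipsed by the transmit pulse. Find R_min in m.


R_min = 3e8 * 10.0e-6 / 2 = 1500.0 m

1500.0 m


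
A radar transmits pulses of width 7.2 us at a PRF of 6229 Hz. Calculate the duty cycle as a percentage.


DC = 7.2e-6 * 6229 * 100 = 4.48%

4.48%


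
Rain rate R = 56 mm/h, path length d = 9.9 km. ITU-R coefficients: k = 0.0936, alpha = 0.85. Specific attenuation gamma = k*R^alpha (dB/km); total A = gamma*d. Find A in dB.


gamma = 0.0936 * 56^0.85 = 2.865733 dB/km
A = 2.865733 * 9.9 = 28.37 dB

28.37 dB


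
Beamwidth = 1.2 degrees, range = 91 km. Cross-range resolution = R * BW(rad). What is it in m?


BW_rad = 0.020943951
CR = 91000 * 0.020943951 = 1905.9 m

1905.9 m


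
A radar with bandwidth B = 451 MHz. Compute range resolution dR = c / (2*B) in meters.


dR = 3e8 / (2 * 451000000.0) = 0.33 m

0.33 m


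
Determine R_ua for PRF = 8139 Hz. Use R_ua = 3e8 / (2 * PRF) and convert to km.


R_ua = 3e8 / (2 * 8139) = 18429.8 m = 18.4 km

18.4 km


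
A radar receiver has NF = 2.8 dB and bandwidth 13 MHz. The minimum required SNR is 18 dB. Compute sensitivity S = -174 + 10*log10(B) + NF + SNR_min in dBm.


10*log10(13000000.0) = 71.14
S = -174 + 71.14 + 2.8 + 18 = -82.1 dBm

-82.1 dBm


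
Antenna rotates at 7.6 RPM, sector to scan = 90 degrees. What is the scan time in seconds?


t = 90 / (7.6 * 360) * 60 = 1.97 s

1.97 s


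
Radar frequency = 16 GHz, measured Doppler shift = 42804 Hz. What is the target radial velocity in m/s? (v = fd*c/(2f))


v = 42804 * 3e8 / (2 * 16000000000.0) = 401.3 m/s

401.3 m/s


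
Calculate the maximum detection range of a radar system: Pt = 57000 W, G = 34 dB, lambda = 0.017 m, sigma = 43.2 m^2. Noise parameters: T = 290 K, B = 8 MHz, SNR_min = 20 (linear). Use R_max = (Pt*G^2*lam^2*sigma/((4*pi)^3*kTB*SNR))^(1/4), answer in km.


G_lin = 10^(34/10) = 2511.886432
R^4 = 57000 * 2511.886432^2 * 0.017^2 * 43.2 / ((4*pi)^3 * 1.38e-23 * 290 * 8000000.0 * 20)
R^4 = 3.5337e18 m^4
R_max = (3.5337e18)^(1/4) = 43356.8 m = 43.4 km

43.4 km


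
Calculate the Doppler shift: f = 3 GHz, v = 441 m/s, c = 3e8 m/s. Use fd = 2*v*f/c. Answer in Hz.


fd = 2 * 441 * 3000000000.0 / 3e8 = 8820.0 Hz

8820.0 Hz


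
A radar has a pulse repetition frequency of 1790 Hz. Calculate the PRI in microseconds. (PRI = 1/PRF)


PRI = 1/1790 = 0.0005586592 s = 558.7 us

558.7 us


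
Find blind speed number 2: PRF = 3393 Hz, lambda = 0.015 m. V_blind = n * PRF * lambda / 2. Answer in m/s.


V_blind = 2 * 3393 * 0.015 / 2 = 50.9 m/s

50.9 m/s


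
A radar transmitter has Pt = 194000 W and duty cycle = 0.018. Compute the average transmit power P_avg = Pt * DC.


P_avg = 194000 * 0.018 = 3492.0 W

3492.0 W


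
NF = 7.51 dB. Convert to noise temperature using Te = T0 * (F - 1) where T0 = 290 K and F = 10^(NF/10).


NF_lin = 10^(7.51/10) = 5.636377
Te = 290 * (5.636377 - 1) = 1344.5 K

1344.5 K


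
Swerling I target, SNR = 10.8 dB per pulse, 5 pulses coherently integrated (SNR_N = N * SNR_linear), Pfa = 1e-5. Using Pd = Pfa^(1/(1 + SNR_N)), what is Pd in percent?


SNR_lin = 10^(10.8/10) = 12.02264
SNR_N = 5 * 12.02264 = 60.1132
1/(1 + SNR_N) = 1/61.1132 = 0.0163631
Pd = (1e-5)^0.0163631 = 0.82829
Pd = 82.8%

82.8%


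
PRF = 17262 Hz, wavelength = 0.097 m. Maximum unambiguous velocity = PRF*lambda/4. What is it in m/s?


V_ua = 17262 * 0.097 / 4 = 418.6 m/s

418.6 m/s


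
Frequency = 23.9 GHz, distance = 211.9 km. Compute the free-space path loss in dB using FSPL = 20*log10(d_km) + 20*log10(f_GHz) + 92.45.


20*log10(211.9) = 46.52
20*log10(23.9) = 27.57
FSPL = 166.5 dB

166.5 dB


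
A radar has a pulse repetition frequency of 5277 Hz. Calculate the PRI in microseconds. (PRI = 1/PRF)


PRI = 1/5277 = 0.0001895016 s = 189.5 us

189.5 us


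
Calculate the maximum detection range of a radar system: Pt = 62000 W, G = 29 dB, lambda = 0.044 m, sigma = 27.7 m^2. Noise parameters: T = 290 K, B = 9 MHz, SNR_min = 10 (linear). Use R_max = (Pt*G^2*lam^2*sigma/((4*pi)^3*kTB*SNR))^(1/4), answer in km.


G_lin = 10^(29/10) = 794.328235
R^4 = 62000 * 794.328235^2 * 0.044^2 * 27.7 / ((4*pi)^3 * 1.38e-23 * 290 * 9000000.0 * 10)
R^4 = 2.93513e18 m^4
R_max = (2.93513e18)^(1/4) = 41391.1 m = 41.4 km

41.4 km


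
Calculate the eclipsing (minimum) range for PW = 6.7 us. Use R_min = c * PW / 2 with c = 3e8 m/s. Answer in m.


R_min = 3e8 * 6.7e-6 / 2 = 1005.0 m

1005.0 m


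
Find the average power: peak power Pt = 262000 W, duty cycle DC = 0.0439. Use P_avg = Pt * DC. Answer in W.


P_avg = 262000 * 0.0439 = 11501.8 W

11501.8 W


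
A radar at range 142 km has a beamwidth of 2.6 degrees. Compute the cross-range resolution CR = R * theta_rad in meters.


BW_rad = 0.045378561
CR = 142000 * 0.045378561 = 6443.8 m

6443.8 m


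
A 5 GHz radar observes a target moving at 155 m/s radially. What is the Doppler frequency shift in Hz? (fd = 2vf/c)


fd = 2 * 155 * 5000000000.0 / 3e8 = 5166.7 Hz

5166.7 Hz


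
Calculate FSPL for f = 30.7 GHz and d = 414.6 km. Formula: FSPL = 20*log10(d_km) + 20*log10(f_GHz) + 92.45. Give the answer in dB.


20*log10(414.6) = 52.35
20*log10(30.7) = 29.74
FSPL = 174.5 dB

174.5 dB


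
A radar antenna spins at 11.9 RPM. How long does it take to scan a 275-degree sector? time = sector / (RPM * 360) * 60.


t = 275 / (11.9 * 360) * 60 = 3.85 s

3.85 s


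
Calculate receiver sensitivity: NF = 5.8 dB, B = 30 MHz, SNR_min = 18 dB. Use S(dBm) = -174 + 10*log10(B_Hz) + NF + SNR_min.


10*log10(30000000.0) = 74.77
S = -174 + 74.77 + 5.8 + 18 = -75.4 dBm

-75.4 dBm


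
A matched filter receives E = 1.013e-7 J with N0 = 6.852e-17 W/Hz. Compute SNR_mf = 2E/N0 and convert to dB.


SNR_lin = 2 * 1.013e-7 / 6.852e-17 = 2.957e9
SNR_dB = 10*log10(2.957e9) = 94.7 dB

94.7 dB


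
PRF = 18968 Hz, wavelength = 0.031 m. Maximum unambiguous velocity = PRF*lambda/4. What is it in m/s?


V_ua = 18968 * 0.031 / 4 = 147.0 m/s

147.0 m/s


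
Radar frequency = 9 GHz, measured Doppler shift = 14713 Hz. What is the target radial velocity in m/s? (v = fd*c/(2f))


v = 14713 * 3e8 / (2 * 9000000000.0) = 245.2 m/s

245.2 m/s


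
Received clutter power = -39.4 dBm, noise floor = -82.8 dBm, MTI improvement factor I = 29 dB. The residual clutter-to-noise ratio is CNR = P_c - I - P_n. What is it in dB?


CNR = -39.4 - 29 - (-82.8) = 14.4 dB

14.4 dB


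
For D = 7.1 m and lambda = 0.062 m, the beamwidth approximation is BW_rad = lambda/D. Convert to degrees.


BW_rad = 0.062 / 7.1 = 0.008732
BW_deg = 0.5 degrees

0.5 degrees


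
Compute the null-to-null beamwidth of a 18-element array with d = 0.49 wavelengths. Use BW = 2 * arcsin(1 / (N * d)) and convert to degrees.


1/(N*d) = 1/(18*0.49) = 0.113379
BW = 2*arcsin(0.113379) = 13.0 degrees

13.0 degrees


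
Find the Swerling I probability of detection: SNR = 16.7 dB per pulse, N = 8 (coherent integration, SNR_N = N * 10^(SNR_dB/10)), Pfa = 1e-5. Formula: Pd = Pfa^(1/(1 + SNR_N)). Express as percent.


SNR_lin = 10^(16.7/10) = 46.77351
SNR_N = 8 * 46.77351 = 374.18808
1/(1 + SNR_N) = 1/375.18808 = 0.0026653
Pd = (1e-5)^0.0026653 = 0.96978
Pd = 97.0%

97.0%


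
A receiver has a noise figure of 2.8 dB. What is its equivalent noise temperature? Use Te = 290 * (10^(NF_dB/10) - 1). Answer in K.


NF_lin = 10^(2.8/10) = 1.905461
Te = 290 * (1.905461 - 1) = 262.6 K

262.6 K


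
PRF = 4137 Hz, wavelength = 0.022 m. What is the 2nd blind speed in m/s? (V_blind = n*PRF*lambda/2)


V_blind = 2 * 4137 * 0.022 / 2 = 91.0 m/s

91.0 m/s


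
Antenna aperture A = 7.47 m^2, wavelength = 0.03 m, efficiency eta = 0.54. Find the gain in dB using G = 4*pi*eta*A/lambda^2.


G_linear = 4*pi*0.54*7.47/0.03^2 = 56322.47
G_dB = 10*log10(56322.47) = 47.5 dB

47.5 dB


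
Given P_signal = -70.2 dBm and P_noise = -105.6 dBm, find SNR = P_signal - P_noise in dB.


SNR = -70.2 - (-105.6) = 35.4 dB

35.4 dB


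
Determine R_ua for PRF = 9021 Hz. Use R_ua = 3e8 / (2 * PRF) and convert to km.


R_ua = 3e8 / (2 * 9021) = 16627.9 m = 16.6 km

16.6 km


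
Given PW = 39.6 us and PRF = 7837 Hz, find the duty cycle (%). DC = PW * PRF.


DC = 39.6e-6 * 7837 * 100 = 31.03%

31.03%


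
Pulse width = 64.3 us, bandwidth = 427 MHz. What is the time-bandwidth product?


TBP = 64.3 * 427 = 27456.1

27456.1


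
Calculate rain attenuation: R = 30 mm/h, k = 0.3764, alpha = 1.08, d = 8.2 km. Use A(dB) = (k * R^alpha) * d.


gamma = 0.3764 * 30^1.08 = 14.823152 dB/km
A = 14.823152 * 8.2 = 121.55 dB

121.55 dB


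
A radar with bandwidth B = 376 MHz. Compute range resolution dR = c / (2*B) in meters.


dR = 3e8 / (2 * 376000000.0) = 0.4 m

0.4 m


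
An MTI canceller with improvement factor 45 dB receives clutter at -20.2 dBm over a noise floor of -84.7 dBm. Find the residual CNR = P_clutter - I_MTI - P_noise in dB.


CNR = -20.2 - 45 - (-84.7) = 19.5 dB

19.5 dB


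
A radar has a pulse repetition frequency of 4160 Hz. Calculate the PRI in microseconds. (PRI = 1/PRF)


PRI = 1/4160 = 0.0002403846 s = 240.4 us

240.4 us


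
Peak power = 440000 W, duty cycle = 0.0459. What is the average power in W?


P_avg = 440000 * 0.0459 = 20196.0 W

20196.0 W


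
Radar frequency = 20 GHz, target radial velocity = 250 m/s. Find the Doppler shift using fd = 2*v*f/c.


fd = 2 * 250 * 20000000000.0 / 3e8 = 33333.3 Hz

33333.3 Hz


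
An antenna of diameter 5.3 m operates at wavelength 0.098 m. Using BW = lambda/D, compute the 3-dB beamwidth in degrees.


BW_rad = 0.098 / 5.3 = 0.018491
BW_deg = 1.06 degrees

1.06 degrees


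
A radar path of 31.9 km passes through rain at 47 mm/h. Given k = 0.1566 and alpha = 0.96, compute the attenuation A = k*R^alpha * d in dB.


gamma = 0.1566 * 47^0.96 = 6.309656 dB/km
A = 6.309656 * 31.9 = 201.28 dB

201.28 dB


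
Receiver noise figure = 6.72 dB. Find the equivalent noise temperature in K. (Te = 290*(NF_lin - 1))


NF_lin = 10^(6.72/10) = 4.698941
Te = 290 * (4.698941 - 1) = 1072.7 K

1072.7 K


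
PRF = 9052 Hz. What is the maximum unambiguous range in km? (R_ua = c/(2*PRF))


R_ua = 3e8 / (2 * 9052) = 16570.9 m = 16.6 km

16.6 km


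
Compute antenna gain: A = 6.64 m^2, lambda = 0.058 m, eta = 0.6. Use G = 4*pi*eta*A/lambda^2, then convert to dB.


G_linear = 4*pi*0.6*6.64/0.058^2 = 14882.41
G_dB = 10*log10(14882.41) = 41.7 dB

41.7 dB


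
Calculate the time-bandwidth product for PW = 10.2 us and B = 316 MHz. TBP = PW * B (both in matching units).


TBP = 10.2 * 316 = 3223.2

3223.2


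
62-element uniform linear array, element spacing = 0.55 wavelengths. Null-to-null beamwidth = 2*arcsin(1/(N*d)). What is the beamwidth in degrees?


1/(N*d) = 1/(62*0.55) = 0.029326
BW = 2*arcsin(0.029326) = 3.4 degrees

3.4 degrees


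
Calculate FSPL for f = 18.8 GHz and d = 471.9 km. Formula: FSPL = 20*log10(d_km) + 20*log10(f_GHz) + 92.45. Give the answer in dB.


20*log10(471.9) = 53.48
20*log10(18.8) = 25.48
FSPL = 171.4 dB

171.4 dB


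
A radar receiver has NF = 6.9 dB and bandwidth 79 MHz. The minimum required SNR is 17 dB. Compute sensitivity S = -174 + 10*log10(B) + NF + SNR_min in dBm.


10*log10(79000000.0) = 78.98
S = -174 + 78.98 + 6.9 + 17 = -71.1 dBm

-71.1 dBm


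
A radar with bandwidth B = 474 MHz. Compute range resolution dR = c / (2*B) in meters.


dR = 3e8 / (2 * 474000000.0) = 0.32 m

0.32 m


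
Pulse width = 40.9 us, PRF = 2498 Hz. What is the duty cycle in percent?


DC = 40.9e-6 * 2498 * 100 = 10.22%

10.22%


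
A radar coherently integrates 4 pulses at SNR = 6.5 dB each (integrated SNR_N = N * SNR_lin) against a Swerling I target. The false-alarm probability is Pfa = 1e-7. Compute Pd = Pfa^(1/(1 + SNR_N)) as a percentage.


SNR_lin = 10^(6.5/10) = 4.46684
SNR_N = 4 * 4.46684 = 17.86736
1/(1 + SNR_N) = 1/18.86736 = 0.0530016
Pd = (1e-7)^0.0530016 = 0.42559
Pd = 42.6%

42.6%


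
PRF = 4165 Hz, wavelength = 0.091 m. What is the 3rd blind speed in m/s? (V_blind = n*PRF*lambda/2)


V_blind = 3 * 4165 * 0.091 / 2 = 568.5 m/s

568.5 m/s


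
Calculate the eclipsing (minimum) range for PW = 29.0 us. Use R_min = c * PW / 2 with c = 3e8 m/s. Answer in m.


R_min = 3e8 * 29.0e-6 / 2 = 4350.0 m

4350.0 m


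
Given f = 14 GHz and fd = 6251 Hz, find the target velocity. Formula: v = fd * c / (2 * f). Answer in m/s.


v = 6251 * 3e8 / (2 * 14000000000.0) = 67.0 m/s

67.0 m/s


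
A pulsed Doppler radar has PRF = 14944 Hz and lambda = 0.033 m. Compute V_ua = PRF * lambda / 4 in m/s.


V_ua = 14944 * 0.033 / 4 = 123.3 m/s

123.3 m/s


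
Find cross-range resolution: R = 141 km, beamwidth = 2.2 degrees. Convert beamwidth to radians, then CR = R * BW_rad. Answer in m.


BW_rad = 0.038397244
CR = 141000 * 0.038397244 = 5414.0 m

5414.0 m


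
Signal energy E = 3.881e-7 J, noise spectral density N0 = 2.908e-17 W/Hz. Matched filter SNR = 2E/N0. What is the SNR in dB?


SNR_lin = 2 * 3.881e-7 / 2.908e-17 = 2.669e10
SNR_dB = 10*log10(2.669e10) = 104.3 dB

104.3 dB


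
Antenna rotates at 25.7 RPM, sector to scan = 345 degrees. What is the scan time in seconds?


t = 345 / (25.7 * 360) * 60 = 2.24 s

2.24 s


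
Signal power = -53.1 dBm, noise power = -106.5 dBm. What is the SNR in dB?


SNR = -53.1 - (-106.5) = 53.4 dB

53.4 dB


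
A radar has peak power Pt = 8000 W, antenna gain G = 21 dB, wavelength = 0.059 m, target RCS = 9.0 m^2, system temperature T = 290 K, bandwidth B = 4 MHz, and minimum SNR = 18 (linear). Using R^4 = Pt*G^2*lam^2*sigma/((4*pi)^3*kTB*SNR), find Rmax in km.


G_lin = 10^(21/10) = 125.892541
R^4 = 8000 * 125.892541^2 * 0.059^2 * 9.0 / ((4*pi)^3 * 1.38e-23 * 290 * 4000000.0 * 18)
R^4 = 6.947e15 m^4
R_max = (6.947e15)^(1/4) = 9129.5 m = 9.1 km

9.1 km


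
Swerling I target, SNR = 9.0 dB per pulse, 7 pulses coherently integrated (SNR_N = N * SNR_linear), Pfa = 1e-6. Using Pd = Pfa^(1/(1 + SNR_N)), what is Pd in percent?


SNR_lin = 10^(9.0/10) = 7.94328
SNR_N = 7 * 7.94328 = 55.60296
1/(1 + SNR_N) = 1/56.60296 = 0.0176669
Pd = (1e-6)^0.0176669 = 0.78343
Pd = 78.3%

78.3%


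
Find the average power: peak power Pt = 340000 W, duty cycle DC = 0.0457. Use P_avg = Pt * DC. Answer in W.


P_avg = 340000 * 0.0457 = 15538.0 W

15538.0 W


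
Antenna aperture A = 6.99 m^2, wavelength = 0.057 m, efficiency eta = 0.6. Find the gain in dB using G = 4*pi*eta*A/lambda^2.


G_linear = 4*pi*0.6*6.99/0.057^2 = 16221.41
G_dB = 10*log10(16221.41) = 42.1 dB

42.1 dB


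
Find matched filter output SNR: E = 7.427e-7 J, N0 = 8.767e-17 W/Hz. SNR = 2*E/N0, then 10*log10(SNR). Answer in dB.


SNR_lin = 2 * 7.427e-7 / 8.767e-17 = 1.694e10
SNR_dB = 10*log10(1.694e10) = 102.3 dB

102.3 dB


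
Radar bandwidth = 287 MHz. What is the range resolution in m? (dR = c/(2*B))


dR = 3e8 / (2 * 287000000.0) = 0.52 m

0.52 m


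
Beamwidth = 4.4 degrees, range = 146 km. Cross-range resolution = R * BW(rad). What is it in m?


BW_rad = 0.076794487
CR = 146000 * 0.076794487 = 11212.0 m

11212.0 m


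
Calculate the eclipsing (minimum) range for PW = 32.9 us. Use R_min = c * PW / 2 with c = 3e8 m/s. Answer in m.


R_min = 3e8 * 32.9e-6 / 2 = 4935.0 m

4935.0 m


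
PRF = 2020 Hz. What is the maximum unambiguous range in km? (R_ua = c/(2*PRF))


R_ua = 3e8 / (2 * 2020) = 74257.4 m = 74.3 km

74.3 km


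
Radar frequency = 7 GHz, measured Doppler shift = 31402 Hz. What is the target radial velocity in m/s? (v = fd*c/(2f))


v = 31402 * 3e8 / (2 * 7000000000.0) = 672.9 m/s

672.9 m/s


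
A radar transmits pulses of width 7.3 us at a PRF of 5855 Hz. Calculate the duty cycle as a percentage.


DC = 7.3e-6 * 5855 * 100 = 4.27%

4.27%


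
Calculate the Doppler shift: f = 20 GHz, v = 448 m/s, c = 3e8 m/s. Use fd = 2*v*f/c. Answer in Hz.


fd = 2 * 448 * 20000000000.0 / 3e8 = 59733.3 Hz

59733.3 Hz


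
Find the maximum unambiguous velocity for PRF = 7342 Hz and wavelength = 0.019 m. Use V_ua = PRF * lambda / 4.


V_ua = 7342 * 0.019 / 4 = 34.9 m/s

34.9 m/s


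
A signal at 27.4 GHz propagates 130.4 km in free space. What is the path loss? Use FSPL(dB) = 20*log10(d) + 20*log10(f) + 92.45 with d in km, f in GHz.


20*log10(130.4) = 42.31
20*log10(27.4) = 28.76
FSPL = 163.5 dB

163.5 dB


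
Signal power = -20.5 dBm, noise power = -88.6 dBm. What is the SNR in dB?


SNR = -20.5 - (-88.6) = 68.1 dB

68.1 dB


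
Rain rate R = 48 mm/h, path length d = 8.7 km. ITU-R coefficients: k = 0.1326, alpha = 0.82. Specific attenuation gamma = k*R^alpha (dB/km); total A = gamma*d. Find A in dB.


gamma = 0.1326 * 48^0.82 = 3.170745 dB/km
A = 3.170745 * 8.7 = 27.59 dB

27.59 dB


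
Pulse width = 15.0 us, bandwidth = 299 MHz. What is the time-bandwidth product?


TBP = 15.0 * 299 = 4485.0

4485.0


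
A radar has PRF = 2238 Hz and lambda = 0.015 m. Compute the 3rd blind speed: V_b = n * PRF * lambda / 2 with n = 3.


V_blind = 3 * 2238 * 0.015 / 2 = 50.4 m/s

50.4 m/s


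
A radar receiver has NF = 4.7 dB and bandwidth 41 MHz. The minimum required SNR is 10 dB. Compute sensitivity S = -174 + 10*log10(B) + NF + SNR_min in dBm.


10*log10(41000000.0) = 76.13
S = -174 + 76.13 + 4.7 + 10 = -83.2 dBm

-83.2 dBm


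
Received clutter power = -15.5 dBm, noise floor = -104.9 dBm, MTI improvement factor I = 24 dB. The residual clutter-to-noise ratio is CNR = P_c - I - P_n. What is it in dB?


CNR = -15.5 - 24 - (-104.9) = 65.4 dB

65.4 dB


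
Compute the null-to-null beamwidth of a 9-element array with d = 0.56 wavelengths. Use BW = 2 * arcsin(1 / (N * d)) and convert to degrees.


1/(N*d) = 1/(9*0.56) = 0.198413
BW = 2*arcsin(0.198413) = 22.9 degrees

22.9 degrees


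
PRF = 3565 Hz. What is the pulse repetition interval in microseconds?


PRI = 1/3565 = 0.0002805049 s = 280.5 us

280.5 us


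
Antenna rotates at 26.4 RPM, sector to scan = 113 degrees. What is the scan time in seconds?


t = 113 / (26.4 * 360) * 60 = 0.71 s

0.71 s


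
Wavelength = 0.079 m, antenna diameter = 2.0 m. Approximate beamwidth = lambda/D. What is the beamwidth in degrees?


BW_rad = 0.079 / 2.0 = 0.0395
BW_deg = 2.26 degrees

2.26 degrees


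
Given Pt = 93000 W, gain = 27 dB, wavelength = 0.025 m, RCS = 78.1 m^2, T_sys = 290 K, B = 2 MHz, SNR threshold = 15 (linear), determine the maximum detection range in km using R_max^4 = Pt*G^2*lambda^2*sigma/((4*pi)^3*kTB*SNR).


G_lin = 10^(27/10) = 501.187234
R^4 = 93000 * 501.187234^2 * 0.025^2 * 78.1 / ((4*pi)^3 * 1.38e-23 * 290 * 2000000.0 * 15)
R^4 = 4.78615e18 m^4
R_max = (4.78615e18)^(1/4) = 46773.1 m = 46.8 km

46.8 km


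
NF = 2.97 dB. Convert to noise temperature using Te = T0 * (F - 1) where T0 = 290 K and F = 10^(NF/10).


NF_lin = 10^(2.97/10) = 1.981527
Te = 290 * (1.981527 - 1) = 284.6 K

284.6 K


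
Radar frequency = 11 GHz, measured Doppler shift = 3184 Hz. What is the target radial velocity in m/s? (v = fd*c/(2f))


v = 3184 * 3e8 / (2 * 11000000000.0) = 43.4 m/s

43.4 m/s


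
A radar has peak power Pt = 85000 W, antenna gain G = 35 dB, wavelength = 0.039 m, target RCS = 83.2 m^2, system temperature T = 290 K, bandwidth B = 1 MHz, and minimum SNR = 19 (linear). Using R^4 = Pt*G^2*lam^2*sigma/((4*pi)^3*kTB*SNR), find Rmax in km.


G_lin = 10^(35/10) = 3162.27766
R^4 = 85000 * 3162.27766^2 * 0.039^2 * 83.2 / ((4*pi)^3 * 1.38e-23 * 290 * 1000000.0 * 19)
R^4 = 7.12871e20 m^4
R_max = (7.12871e20)^(1/4) = 163400.3 m = 163.4 km

163.4 km


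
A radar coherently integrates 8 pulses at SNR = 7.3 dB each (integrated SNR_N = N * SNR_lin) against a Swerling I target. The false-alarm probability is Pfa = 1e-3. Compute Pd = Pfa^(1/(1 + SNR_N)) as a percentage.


SNR_lin = 10^(7.3/10) = 5.37032
SNR_N = 8 * 5.37032 = 42.96256
1/(1 + SNR_N) = 1/43.96256 = 0.0227466
Pd = (1e-3)^0.0227466 = 0.85459
Pd = 85.5%

85.5%


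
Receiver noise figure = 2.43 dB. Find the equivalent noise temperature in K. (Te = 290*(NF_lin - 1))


NF_lin = 10^(2.43/10) = 1.749847
Te = 290 * (1.749847 - 1) = 217.5 K

217.5 K


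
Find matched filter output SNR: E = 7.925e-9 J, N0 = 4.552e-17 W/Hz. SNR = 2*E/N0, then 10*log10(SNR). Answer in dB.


SNR_lin = 2 * 7.925e-9 / 4.552e-17 = 3.482e8
SNR_dB = 10*log10(3.482e8) = 85.4 dB

85.4 dB


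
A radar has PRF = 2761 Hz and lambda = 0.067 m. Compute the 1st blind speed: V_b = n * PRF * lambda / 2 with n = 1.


V_blind = 1 * 2761 * 0.067 / 2 = 92.5 m/s

92.5 m/s


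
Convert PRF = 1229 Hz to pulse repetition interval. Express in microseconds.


PRI = 1/1229 = 0.0008136697 s = 813.7 us

813.7 us


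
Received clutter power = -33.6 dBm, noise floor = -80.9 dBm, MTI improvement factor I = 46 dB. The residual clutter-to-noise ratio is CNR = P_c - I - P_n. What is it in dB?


CNR = -33.6 - 46 - (-80.9) = 1.3 dB

1.3 dB


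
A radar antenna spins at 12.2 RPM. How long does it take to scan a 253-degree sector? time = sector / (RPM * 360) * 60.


t = 253 / (12.2 * 360) * 60 = 3.46 s

3.46 s


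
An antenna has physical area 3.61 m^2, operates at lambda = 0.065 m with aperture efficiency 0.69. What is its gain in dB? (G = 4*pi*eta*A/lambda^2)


G_linear = 4*pi*0.69*3.61/0.065^2 = 7408.66
G_dB = 10*log10(7408.66) = 38.7 dB

38.7 dB


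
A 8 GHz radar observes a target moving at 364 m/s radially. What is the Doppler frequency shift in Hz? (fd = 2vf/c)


fd = 2 * 364 * 8000000000.0 / 3e8 = 19413.3 Hz

19413.3 Hz


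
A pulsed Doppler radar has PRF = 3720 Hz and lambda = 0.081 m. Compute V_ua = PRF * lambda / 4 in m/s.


V_ua = 3720 * 0.081 / 4 = 75.3 m/s

75.3 m/s


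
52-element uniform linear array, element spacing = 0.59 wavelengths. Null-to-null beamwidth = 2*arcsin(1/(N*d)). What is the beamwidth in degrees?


1/(N*d) = 1/(52*0.59) = 0.032595
BW = 2*arcsin(0.032595) = 3.7 degrees

3.7 degrees


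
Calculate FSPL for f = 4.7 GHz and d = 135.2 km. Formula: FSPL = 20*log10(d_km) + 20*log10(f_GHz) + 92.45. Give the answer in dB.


20*log10(135.2) = 42.62
20*log10(4.7) = 13.44
FSPL = 148.5 dB

148.5 dB


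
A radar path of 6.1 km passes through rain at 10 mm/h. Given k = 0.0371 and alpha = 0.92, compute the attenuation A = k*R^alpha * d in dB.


gamma = 0.0371 * 10^0.92 = 0.308584 dB/km
A = 0.308584 * 6.1 = 1.88 dB

1.88 dB


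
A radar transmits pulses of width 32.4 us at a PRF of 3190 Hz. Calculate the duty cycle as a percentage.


DC = 32.4e-6 * 3190 * 100 = 10.34%

10.34%


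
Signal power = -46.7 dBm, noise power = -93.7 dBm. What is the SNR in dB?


SNR = -46.7 - (-93.7) = 47.0 dB

47.0 dB


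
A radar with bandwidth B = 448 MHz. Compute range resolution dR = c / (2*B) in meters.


dR = 3e8 / (2 * 448000000.0) = 0.33 m

0.33 m


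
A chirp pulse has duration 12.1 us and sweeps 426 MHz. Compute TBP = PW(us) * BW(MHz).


TBP = 12.1 * 426 = 5154.6

5154.6


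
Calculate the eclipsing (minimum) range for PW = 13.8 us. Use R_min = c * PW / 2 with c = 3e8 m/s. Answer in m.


R_min = 3e8 * 13.8e-6 / 2 = 2070.0 m

2070.0 m


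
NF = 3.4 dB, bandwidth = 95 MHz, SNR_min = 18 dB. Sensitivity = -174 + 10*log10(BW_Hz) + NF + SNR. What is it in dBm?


10*log10(95000000.0) = 79.78
S = -174 + 79.78 + 3.4 + 18 = -72.8 dBm

-72.8 dBm


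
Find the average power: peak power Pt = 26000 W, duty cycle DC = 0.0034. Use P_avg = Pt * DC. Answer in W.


P_avg = 26000 * 0.0034 = 88.4 W

88.4 W


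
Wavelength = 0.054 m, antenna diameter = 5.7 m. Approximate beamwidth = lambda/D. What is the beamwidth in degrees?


BW_rad = 0.054 / 5.7 = 0.009474
BW_deg = 0.54 degrees

0.54 degrees


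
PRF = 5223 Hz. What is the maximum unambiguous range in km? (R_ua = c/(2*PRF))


R_ua = 3e8 / (2 * 5223) = 28719.1 m = 28.7 km

28.7 km


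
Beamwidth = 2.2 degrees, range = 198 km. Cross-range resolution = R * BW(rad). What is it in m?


BW_rad = 0.038397244
CR = 198000 * 0.038397244 = 7602.7 m

7602.7 m


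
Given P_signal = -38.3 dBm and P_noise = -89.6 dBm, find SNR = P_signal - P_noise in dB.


SNR = -38.3 - (-89.6) = 51.3 dB

51.3 dB


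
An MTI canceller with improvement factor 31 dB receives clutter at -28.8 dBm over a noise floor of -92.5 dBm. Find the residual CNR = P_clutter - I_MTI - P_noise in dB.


CNR = -28.8 - 31 - (-92.5) = 32.7 dB

32.7 dB


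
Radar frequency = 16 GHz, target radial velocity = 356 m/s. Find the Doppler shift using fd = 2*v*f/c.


fd = 2 * 356 * 16000000000.0 / 3e8 = 37973.3 Hz

37973.3 Hz


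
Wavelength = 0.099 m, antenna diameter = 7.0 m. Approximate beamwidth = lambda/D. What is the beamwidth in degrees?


BW_rad = 0.099 / 7.0 = 0.014143
BW_deg = 0.81 degrees

0.81 degrees


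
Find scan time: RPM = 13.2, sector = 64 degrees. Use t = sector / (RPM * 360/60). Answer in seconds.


t = 64 / (13.2 * 360) * 60 = 0.81 s

0.81 s


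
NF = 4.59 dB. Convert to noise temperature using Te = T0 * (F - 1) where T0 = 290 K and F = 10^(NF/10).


NF_lin = 10^(4.59/10) = 2.877398
Te = 290 * (2.877398 - 1) = 544.4 K

544.4 K


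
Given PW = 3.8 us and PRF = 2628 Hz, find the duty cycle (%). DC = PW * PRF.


DC = 3.8e-6 * 2628 * 100 = 1.0%

1.0%


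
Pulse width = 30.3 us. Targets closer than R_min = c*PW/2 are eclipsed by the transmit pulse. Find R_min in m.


R_min = 3e8 * 30.3e-6 / 2 = 4545.0 m

4545.0 m


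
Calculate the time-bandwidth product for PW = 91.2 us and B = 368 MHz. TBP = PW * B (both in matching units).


TBP = 91.2 * 368 = 33561.6

33561.6


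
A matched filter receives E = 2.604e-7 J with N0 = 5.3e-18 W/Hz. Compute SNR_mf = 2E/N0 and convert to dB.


SNR_lin = 2 * 2.604e-7 / 5.3e-18 = 9.826e10
SNR_dB = 10*log10(9.826e10) = 109.9 dB

109.9 dB


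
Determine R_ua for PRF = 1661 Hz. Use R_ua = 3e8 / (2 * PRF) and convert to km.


R_ua = 3e8 / (2 * 1661) = 90307.0 m = 90.3 km

90.3 km


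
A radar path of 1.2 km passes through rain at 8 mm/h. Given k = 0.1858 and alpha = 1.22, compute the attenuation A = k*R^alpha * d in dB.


gamma = 0.1858 * 8^1.22 = 2.348635 dB/km
A = 2.348635 * 1.2 = 2.82 dB

2.82 dB
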